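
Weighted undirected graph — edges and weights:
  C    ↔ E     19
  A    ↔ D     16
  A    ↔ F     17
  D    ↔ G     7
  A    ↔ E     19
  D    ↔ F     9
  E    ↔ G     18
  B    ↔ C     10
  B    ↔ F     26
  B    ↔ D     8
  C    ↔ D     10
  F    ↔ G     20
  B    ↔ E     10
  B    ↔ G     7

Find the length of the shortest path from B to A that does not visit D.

29

Checking several routes:
B → F → A: 26 + 17 = 43
B → G → E → A: 7 + 18 + 19 = 44
B → E → A: 10 + 19 = 29
B → G → F → A: 7 + 20 + 17 = 44
Shortest: 29.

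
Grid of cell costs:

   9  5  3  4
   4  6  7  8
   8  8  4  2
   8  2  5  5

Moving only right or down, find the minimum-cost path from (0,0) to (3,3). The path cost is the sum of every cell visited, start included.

Best path: [0,0] [0,1] [0,2] [1,2] [2,2] [2,3] [3,3]
Cost: 9 + 5 + 3 + 7 + 4 + 2 + 5 = 35
(Top row then right column would cost 36.)

35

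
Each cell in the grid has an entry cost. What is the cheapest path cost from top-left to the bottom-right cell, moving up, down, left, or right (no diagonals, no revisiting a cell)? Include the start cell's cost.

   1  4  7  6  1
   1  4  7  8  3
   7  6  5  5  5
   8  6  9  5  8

One optimal route is [0,0]→[0,1]→[0,2]→[0,3]→[0,4]→[1,4]→[2,4]→[3,4].
Its cost is 1 + 4 + 7 + 6 + 1 + 3 + 5 + 8 = 35.

35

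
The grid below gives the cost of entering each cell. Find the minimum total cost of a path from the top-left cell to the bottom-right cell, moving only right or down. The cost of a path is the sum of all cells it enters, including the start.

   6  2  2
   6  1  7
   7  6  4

One optimal route is [0,0] → [0,1] → [1,1] → [2,1] → [2,2].
Its cost is 6 + 2 + 1 + 6 + 4 = 19.
(Top row then right column would cost 21.)

19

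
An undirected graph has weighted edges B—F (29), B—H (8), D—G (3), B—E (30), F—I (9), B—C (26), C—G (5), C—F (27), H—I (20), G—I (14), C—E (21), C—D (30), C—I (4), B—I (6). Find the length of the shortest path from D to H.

A few of the D→H routes:
D-G-C-I-H: 3 + 5 + 4 + 20 = 32
D-G-I-B-H: 3 + 14 + 6 + 8 = 31
D-G-C-I-B-H: 3 + 5 + 4 + 6 + 8 = 26
The minimum is 26.

26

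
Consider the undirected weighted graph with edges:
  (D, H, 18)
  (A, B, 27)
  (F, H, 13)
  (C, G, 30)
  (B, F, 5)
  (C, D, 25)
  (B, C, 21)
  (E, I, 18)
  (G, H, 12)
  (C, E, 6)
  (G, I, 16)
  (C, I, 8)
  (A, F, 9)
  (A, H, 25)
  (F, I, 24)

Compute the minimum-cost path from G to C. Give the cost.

24

Comparing a few candidate routes:
G -> I -> E -> C: 16 + 18 + 6 = 40
G -> C: 30
G -> H -> F -> B -> C: 12 + 13 + 5 + 21 = 51
G -> I -> C: 16 + 8 = 24
G -> H -> D -> C: 12 + 18 + 25 = 55
Shortest: 24.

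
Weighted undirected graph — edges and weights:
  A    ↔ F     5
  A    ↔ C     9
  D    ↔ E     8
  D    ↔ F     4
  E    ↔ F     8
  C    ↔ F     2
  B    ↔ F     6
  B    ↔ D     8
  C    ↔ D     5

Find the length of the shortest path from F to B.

Comparing a few candidate routes:
F - D - B: 4 + 8 = 12
F - C - D - B: 2 + 5 + 8 = 15
F - B: 6
Shortest: 6.

6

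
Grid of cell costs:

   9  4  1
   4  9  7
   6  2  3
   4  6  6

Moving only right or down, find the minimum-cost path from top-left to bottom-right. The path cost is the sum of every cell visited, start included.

30

Take r0c0 -> r0c1 -> r0c2 -> r1c2 -> r2c2 -> r3c2 for a total of 9 + 4 + 1 + 7 + 3 + 6 = 30.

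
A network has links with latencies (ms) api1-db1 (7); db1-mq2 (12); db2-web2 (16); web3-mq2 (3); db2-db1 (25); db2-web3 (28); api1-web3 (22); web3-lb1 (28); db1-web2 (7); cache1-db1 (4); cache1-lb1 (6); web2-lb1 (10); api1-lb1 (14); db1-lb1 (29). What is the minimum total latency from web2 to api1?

14

A few of the web2→api1 routes:
web2→db1→api1: 7 + 7 = 14
web2→lb1→api1: 10 + 14 = 24
web2→db1→cache1→lb1→api1: 7 + 4 + 6 + 14 = 31
web2→lb1→db1→api1: 10 + 29 + 7 = 46
web2→lb1→cache1→db1→api1: 10 + 6 + 4 + 7 = 27
web2→db1→mq2→web3→api1: 7 + 12 + 3 + 22 = 44
Shortest: 14 ms.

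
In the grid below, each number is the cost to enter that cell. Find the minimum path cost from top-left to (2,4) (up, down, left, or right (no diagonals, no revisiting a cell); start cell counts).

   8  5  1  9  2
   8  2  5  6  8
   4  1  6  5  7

Path [0,0] [0,1] [1,1] [2,1] [2,2] [2,3] [2,4]: 8 + 5 + 2 + 1 + 6 + 5 + 7 = 34.

34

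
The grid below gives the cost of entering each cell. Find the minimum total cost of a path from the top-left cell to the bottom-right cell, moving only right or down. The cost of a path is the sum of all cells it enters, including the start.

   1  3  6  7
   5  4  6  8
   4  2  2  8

20

Best path: [0,0]→[0,1]→[1,1]→[2,1]→[2,2]→[2,3]
Cost: 1 + 3 + 4 + 2 + 2 + 8 = 20
(Top row then right column would cost 33.)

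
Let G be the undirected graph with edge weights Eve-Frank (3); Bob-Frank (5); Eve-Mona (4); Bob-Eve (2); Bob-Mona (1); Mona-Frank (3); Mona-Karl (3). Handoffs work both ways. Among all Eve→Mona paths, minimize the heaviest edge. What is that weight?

Candidate routes:
Eve - Mona: max(4) = 4
Eve - Frank - Bob - Mona: max(3, 5, 1) = 5
Eve - Bob - Frank - Mona: max(2, 5, 3) = 5
Eve - Bob - Mona: max(2, 1) = 2
Eve - Frank - Mona: max(3, 3) = 3
Best route has worst link 2.

2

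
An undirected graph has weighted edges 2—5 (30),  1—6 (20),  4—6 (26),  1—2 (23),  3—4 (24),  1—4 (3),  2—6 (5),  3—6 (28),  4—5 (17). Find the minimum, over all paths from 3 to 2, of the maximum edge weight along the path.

24

Checking several routes:
3-6-4-1-2: max(28, 26, 3, 23) = 28
3-4-1-2: max(24, 3, 23) = 24
3-4-1-6-2: max(24, 3, 20, 5) = 24
3-4-6-2: max(24, 26, 5) = 26
3-6-1-2: max(28, 20, 23) = 28
3-4-6-1-2: max(24, 26, 20, 23) = 26
Smallest bottleneck: 24.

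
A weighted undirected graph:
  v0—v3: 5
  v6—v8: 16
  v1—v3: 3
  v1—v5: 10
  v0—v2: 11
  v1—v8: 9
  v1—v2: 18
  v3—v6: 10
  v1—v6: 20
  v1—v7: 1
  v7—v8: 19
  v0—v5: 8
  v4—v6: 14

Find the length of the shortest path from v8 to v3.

12

Checking several routes:
v8 - v1 - v3: 9 + 3 = 12
v8 - v7 - v1 - v3: 19 + 1 + 3 = 23
v8 - v6 - v3: 16 + 10 = 26
Shortest: 12.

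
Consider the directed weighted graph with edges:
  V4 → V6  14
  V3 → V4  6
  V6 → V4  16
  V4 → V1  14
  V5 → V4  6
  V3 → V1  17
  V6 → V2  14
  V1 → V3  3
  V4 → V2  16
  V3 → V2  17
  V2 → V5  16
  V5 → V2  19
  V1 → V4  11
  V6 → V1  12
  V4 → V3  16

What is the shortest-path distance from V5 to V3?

Candidate routes:
V5 → V4 → V1 → V3: 6 + 14 + 3 = 23
V5 → V4 → V3: 6 + 16 = 22
V5 → V4 → V6 → V1 → V3: 6 + 14 + 12 + 3 = 35
Shortest: 22.

22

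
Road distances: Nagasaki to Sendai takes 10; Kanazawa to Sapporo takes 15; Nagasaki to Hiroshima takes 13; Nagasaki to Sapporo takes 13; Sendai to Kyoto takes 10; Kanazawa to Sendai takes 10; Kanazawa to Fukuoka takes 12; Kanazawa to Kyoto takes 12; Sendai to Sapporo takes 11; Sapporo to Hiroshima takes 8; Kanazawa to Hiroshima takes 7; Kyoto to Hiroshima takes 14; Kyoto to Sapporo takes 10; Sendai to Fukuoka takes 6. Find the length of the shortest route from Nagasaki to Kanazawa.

Checking several routes:
Nagasaki→Sendai→Kyoto→Kanazawa: 10 + 10 + 12 = 32
Nagasaki→Sendai→Fukuoka→Kanazawa: 10 + 6 + 12 = 28
Nagasaki→Sapporo→Hiroshima→Kanazawa: 13 + 8 + 7 = 28
Nagasaki→Hiroshima→Kanazawa: 13 + 7 = 20
Nagasaki→Sapporo→Kanazawa: 13 + 15 = 28
Nagasaki→Sendai→Kanazawa: 10 + 10 = 20
Shortest: 20.

20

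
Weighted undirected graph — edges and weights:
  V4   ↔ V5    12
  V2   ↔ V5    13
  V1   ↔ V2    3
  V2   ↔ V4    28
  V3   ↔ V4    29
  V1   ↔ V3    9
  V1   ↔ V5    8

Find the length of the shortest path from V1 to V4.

20

Routes from V1 to V4:
V1 → V5 → V4: 8 + 12 = 20
V1 → V2 → V4: 3 + 28 = 31
V1 → V2 → V5 → V4: 3 + 13 + 12 = 28
V1 → V5 → V2 → V4: 8 + 13 + 28 = 49
V1 → V3 → V4: 9 + 29 = 38
The minimum is 20.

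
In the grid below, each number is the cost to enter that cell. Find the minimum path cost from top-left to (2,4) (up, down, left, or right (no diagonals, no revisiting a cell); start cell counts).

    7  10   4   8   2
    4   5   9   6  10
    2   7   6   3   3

Path [0,0] → [1,0] → [2,0] → [2,1] → [2,2] → [2,3] → [2,4]: 7 + 4 + 2 + 7 + 6 + 3 + 3 = 32.

32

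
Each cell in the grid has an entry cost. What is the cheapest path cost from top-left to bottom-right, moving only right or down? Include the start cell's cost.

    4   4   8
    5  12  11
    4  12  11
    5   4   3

Cheapest: (0,0) -> (1,0) -> (2,0) -> (3,0) -> (3,1) -> (3,2)
  4 + 5 + 4 + 5 + 4 + 3 = 25
For comparison, the top-then-right route costs 41.

25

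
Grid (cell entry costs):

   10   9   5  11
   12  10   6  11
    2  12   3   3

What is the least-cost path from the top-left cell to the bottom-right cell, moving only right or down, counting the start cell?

36

Path (0,0) -> (0,1) -> (0,2) -> (1,2) -> (2,2) -> (2,3): 10 + 9 + 5 + 6 + 3 + 3 = 36.
(Top row then right column would cost 49.)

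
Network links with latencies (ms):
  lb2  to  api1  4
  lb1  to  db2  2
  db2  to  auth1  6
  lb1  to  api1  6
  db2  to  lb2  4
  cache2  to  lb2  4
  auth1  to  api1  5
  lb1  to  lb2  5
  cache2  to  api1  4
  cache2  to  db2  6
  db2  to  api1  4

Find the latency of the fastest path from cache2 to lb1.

A few of the cache2→lb1 routes:
cache2 - api1 - db2 - lb1: 4 + 4 + 2 = 10
cache2 - db2 - lb1: 6 + 2 = 8
cache2 - lb2 - lb1: 4 + 5 = 9
cache2 - lb2 - db2 - lb1: 4 + 4 + 2 = 10
cache2 - api1 - lb1: 4 + 6 = 10
cache2 - api1 - lb2 - lb1: 4 + 4 + 5 = 13
The minimum is 8 ms.

8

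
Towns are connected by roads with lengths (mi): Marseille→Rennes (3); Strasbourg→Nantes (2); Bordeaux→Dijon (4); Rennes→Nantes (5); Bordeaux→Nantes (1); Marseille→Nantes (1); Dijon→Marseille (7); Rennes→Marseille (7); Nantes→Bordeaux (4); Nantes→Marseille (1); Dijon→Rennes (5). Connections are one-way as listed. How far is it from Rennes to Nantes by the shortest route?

5

Routes from Rennes to Nantes:
Rennes-Nantes: 5
Rennes-Marseille-Nantes: 7 + 1 = 8
Best route has total 5 mi.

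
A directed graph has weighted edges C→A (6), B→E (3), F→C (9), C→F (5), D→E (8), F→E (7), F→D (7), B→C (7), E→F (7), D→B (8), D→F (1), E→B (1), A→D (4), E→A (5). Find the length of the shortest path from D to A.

Some routes from D to A:
D -> B -> E -> A: 8 + 3 + 5 = 16
D -> F -> C -> A: 1 + 9 + 6 = 16
D -> F -> E -> A: 1 + 7 + 5 = 13
D -> E -> A: 8 + 5 = 13
The minimum is 13.

13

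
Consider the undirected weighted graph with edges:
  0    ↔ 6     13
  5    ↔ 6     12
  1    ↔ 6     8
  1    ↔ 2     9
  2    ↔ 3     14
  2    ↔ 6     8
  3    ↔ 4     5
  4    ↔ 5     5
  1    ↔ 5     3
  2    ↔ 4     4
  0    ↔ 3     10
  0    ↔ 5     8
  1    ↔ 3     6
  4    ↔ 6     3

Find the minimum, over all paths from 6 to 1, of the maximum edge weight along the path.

Some routes from 6 to 1:
6→2→4→3→1: max(8, 4, 5, 6) = 8
6→2→4→5→1: max(8, 4, 5, 3) = 8
6→1: max(8) = 8
6→4→5→1: max(3, 5, 3) = 5
6→4→3→1: max(3, 5, 6) = 6
The minimum achievable maximum is 5.

5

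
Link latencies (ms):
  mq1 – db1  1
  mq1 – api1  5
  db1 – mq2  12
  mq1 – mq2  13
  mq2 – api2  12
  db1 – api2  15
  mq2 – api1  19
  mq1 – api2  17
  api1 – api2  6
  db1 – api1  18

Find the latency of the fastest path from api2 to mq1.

A few of the api2→mq1 routes:
api2 -> mq1: 17
api2 -> db1 -> mq1: 15 + 1 = 16
api2 -> api1 -> mq1: 6 + 5 = 11
The minimum is 11 ms.

11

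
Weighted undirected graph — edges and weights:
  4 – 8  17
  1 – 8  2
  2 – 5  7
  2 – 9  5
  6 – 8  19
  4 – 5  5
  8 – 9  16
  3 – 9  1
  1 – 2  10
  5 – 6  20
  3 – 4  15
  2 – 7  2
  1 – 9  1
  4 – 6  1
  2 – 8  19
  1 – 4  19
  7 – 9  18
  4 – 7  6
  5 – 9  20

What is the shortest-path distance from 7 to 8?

10

A few of the 7→8 routes:
7 - 9 - 1 - 8: 18 + 1 + 2 = 21
7 - 2 - 9 - 1 - 8: 2 + 5 + 1 + 2 = 10
7 - 2 - 1 - 8: 2 + 10 + 2 = 14
7 - 2 - 8: 2 + 19 = 21
The minimum is 10.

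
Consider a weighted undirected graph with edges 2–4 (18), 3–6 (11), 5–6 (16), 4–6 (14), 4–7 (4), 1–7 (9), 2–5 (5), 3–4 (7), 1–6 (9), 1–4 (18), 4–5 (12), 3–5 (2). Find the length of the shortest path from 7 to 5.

13

A few of the 7→5 routes:
7 - 1 - 6 - 3 - 5: 9 + 9 + 11 + 2 = 31
7 - 4 - 2 - 5: 4 + 18 + 5 = 27
7 - 4 - 5: 4 + 12 = 16
7 - 4 - 3 - 5: 4 + 7 + 2 = 13
Best route has total 13.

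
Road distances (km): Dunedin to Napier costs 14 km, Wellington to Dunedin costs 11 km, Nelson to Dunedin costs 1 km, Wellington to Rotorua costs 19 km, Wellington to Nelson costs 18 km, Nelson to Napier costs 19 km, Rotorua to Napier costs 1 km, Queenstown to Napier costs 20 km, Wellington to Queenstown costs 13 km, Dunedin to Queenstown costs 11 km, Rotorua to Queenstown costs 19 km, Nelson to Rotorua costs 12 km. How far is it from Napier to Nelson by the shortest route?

13

Checking several routes:
Napier -> Rotorua -> Nelson: 1 + 12 = 13
Napier -> Dunedin -> Nelson: 14 + 1 = 15
Napier -> Nelson: 19
Napier -> Rotorua -> Wellington -> Dunedin -> Nelson: 1 + 19 + 11 + 1 = 32
Best route has total 13 km.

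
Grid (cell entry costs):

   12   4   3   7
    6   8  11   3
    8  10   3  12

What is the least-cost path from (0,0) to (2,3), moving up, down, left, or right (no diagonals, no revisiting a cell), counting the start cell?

Path [0,0] -> [0,1] -> [0,2] -> [0,3] -> [1,3] -> [2,3]: 12 + 4 + 3 + 7 + 3 + 12 = 41.

41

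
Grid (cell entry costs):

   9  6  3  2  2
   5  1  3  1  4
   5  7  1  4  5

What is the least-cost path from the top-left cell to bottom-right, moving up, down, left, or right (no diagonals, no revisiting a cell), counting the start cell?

28

Cheapest: [0,0]→[1,0]→[1,1]→[1,2]→[1,3]→[1,4]→[2,4]
  9 + 5 + 1 + 3 + 1 + 4 + 5 = 28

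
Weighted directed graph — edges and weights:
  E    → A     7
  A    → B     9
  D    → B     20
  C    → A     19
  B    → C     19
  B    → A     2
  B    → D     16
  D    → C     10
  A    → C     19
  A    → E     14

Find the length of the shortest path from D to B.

20

Paths from D to B:
D → B: 20
D → C → A → B: 10 + 19 + 9 = 38
The minimum is 20.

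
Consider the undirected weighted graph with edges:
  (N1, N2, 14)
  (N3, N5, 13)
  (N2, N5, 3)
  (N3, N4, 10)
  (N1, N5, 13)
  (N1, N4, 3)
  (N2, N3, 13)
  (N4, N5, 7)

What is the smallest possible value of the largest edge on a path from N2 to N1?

Some routes from N2 to N1:
N2→N5→N4→N1: max(3, 7, 3) = 7
N2→N5→N1: max(3, 13) = 13
N2→N5→N3→N4→N1: max(3, 13, 10, 3) = 13
The minimum achievable maximum is 7.

7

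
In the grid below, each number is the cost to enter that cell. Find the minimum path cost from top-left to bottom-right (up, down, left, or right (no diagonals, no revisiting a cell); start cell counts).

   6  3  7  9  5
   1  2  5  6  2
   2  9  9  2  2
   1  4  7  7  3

One optimal route is (0,0) -> (1,0) -> (1,1) -> (1,2) -> (1,3) -> (1,4) -> (2,4) -> (3,4).
Its cost is 6 + 1 + 2 + 5 + 6 + 2 + 2 + 3 = 27.

27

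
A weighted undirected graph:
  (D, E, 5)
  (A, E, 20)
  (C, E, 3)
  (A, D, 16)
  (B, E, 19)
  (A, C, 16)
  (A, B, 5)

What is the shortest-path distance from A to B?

Paths from A to B:
A-E-B: 20 + 19 = 39
A-B: 5
A-D-E-B: 16 + 5 + 19 = 40
A-C-E-B: 16 + 3 + 19 = 38
Shortest: 5.

5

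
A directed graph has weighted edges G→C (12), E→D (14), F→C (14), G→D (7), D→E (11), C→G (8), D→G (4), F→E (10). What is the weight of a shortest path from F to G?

22

Paths from F to G:
F → E → D → G: 10 + 14 + 4 = 28
F → C → G: 14 + 8 = 22
Shortest: 22.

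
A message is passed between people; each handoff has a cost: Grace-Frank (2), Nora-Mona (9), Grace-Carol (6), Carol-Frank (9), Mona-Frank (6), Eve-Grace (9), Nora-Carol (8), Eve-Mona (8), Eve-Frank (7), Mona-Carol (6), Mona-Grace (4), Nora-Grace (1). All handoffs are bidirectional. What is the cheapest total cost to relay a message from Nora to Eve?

Checking several routes:
Nora -> Grace -> Mona -> Eve: 1 + 4 + 8 = 13
Nora -> Grace -> Frank -> Eve: 1 + 2 + 7 = 10
Nora -> Grace -> Eve: 1 + 9 = 10
The minimum is 10.

10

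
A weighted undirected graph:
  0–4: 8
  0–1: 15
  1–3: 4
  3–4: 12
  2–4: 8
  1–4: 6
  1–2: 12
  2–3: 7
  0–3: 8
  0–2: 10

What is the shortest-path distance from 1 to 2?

11

Some routes from 1 to 2:
1→3→2: 4 + 7 = 11
1→4→2: 6 + 8 = 14
1→2: 12
The minimum is 11.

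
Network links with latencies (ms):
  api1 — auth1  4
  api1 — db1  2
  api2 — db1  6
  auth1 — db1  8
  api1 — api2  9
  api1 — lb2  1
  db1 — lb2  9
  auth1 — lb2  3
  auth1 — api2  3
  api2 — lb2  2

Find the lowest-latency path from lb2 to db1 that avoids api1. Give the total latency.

Comparing a few candidate routes:
lb2 - db1: 9
lb2 - auth1 - db1: 3 + 8 = 11
lb2 - api2 - db1: 2 + 6 = 8
Shortest: 8 ms.

8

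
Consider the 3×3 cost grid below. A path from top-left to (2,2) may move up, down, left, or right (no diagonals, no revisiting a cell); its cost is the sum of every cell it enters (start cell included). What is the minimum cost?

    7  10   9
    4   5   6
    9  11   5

Cheapest: (0,0) → (1,0) → (1,1) → (1,2) → (2,2)
  7 + 4 + 5 + 6 + 5 = 27

27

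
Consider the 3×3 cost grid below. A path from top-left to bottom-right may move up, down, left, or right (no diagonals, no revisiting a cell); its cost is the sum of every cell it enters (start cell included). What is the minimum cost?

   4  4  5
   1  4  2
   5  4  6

Path (0,0) → (1,0) → (1,1) → (1,2) → (2,2): 4 + 1 + 4 + 2 + 6 = 17.

17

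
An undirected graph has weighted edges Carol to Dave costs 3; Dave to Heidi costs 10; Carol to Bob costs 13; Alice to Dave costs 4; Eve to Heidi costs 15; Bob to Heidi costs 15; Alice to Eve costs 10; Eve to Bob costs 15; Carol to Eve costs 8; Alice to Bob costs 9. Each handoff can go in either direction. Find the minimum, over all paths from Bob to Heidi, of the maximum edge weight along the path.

10

Checking several routes:
Bob → Eve → Heidi: max(15, 15) = 15
Bob → Carol → Eve → Alice → Dave → Heidi: max(13, 8, 10, 4, 10) = 13
Bob → Alice → Dave → Heidi: max(9, 4, 10) = 10
Bob → Alice → Eve → Carol → Dave → Heidi: max(9, 10, 8, 3, 10) = 10
Bob → Carol → Dave → Heidi: max(13, 3, 10) = 13
Bob → Eve → Carol → Dave → Heidi: max(15, 8, 3, 10) = 15
The minimum achievable maximum is 10.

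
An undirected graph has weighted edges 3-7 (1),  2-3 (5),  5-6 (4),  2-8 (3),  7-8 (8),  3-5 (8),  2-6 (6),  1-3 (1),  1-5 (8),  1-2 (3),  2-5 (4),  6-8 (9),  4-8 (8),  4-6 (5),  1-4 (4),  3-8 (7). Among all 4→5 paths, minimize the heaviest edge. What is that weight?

Comparing a few candidate routes:
4 → 1 → 2 → 5: max(4, 3, 4) = 4
4 → 1 → 3 → 2 → 5: max(4, 1, 5, 4) = 5
4 → 6 → 5: max(5, 4) = 5
4 → 6 → 2 → 5: max(5, 6, 4) = 6
Smallest bottleneck: 4.

4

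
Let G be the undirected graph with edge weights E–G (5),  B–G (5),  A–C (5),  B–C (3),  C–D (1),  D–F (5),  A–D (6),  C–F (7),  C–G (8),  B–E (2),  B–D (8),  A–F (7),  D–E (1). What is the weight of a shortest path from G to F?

11

Checking several routes:
G → B → C → D → F: 5 + 3 + 1 + 5 = 14
G → C → F: 8 + 7 = 15
G → E → D → C → F: 5 + 1 + 1 + 7 = 14
G → C → D → F: 8 + 1 + 5 = 14
G → E → D → F: 5 + 1 + 5 = 11
G → B → E → D → F: 5 + 2 + 1 + 5 = 13
The minimum is 11.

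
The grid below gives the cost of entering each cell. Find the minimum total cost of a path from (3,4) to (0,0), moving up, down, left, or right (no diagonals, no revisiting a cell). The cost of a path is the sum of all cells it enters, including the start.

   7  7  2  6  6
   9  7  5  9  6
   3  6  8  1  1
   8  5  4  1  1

Path (3,4) -> (2,4) -> (2,3) -> (2,2) -> (1,2) -> (0,2) -> (0,1) -> (0,0): 1 + 1 + 1 + 8 + 5 + 2 + 7 + 7 = 32.

32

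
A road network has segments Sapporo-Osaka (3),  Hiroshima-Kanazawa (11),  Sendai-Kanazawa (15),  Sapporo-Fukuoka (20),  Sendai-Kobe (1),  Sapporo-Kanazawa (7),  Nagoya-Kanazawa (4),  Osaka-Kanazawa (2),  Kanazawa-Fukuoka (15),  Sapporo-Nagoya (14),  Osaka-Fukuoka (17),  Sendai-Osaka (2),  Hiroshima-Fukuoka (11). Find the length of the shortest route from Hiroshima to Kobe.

16

A few of the Hiroshima→Kobe routes:
Hiroshima → Kanazawa → Nagoya → Sapporo → Osaka → Sendai → Kobe: 11 + 4 + 14 + 3 + 2 + 1 = 35
Hiroshima → Kanazawa → Sapporo → Osaka → Sendai → Kobe: 11 + 7 + 3 + 2 + 1 = 24
Hiroshima → Kanazawa → Sendai → Kobe: 11 + 15 + 1 = 27
Hiroshima → Fukuoka → Osaka → Sendai → Kobe: 11 + 17 + 2 + 1 = 31
Hiroshima → Kanazawa → Osaka → Sendai → Kobe: 11 + 2 + 2 + 1 = 16
Hiroshima → Fukuoka → Kanazawa → Osaka → Sendai → Kobe: 11 + 15 + 2 + 2 + 1 = 31
Best route has total 16 mi.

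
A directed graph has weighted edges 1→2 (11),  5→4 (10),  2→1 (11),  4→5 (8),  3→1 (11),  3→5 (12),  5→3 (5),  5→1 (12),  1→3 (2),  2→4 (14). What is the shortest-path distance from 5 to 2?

23

Routes from 5 to 2:
5→3→1→2: 5 + 11 + 11 = 27
5→1→2: 12 + 11 = 23
The minimum is 23.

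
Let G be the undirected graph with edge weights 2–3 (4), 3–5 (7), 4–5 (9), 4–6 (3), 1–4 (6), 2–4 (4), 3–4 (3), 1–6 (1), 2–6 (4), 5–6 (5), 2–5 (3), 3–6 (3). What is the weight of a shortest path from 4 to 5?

Some routes from 4 to 5:
4 → 6 → 5: 3 + 5 = 8
4 → 2 → 5: 4 + 3 = 7
4 → 5: 9
Shortest: 7.

7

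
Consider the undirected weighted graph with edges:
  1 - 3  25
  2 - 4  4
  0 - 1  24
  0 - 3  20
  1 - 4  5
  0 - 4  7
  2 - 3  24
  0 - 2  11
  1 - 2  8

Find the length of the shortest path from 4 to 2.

4

A few of the 4→2 routes:
4 - 0 - 1 - 2: 7 + 24 + 8 = 39
4 - 2: 4
4 - 1 - 2: 5 + 8 = 13
4 - 0 - 2: 7 + 11 = 18
The minimum is 4.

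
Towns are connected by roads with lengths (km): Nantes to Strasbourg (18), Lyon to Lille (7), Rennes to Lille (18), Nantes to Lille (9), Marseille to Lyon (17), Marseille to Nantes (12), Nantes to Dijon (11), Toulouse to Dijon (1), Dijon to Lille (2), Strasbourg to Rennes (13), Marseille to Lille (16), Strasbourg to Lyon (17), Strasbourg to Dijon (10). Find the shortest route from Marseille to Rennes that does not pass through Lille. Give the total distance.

Paths from Marseille to Rennes avoiding Lille:
Marseille - Lyon - Strasbourg - Rennes: 17 + 17 + 13 = 47
Marseille - Nantes - Dijon - Strasbourg - Rennes: 12 + 11 + 10 + 13 = 46
Marseille - Nantes - Strasbourg - Rennes: 12 + 18 + 13 = 43
Shortest: 43 km.

43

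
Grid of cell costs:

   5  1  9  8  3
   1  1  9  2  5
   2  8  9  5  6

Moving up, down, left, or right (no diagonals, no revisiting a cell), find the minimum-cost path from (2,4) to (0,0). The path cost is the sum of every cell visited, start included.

Take (2,4) (1,4) (1,3) (1,2) (1,1) (0,1) (0,0) for a total of 6 + 5 + 2 + 9 + 1 + 1 + 5 = 29.

29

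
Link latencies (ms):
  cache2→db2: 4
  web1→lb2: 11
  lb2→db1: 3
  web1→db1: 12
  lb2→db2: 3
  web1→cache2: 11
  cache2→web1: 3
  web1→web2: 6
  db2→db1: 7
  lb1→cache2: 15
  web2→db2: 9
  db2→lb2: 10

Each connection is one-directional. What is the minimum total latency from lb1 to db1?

26

Comparing a few candidate routes:
lb1 -> cache2 -> db2 -> db1: 15 + 4 + 7 = 26
lb1 -> cache2 -> web1 -> db1: 15 + 3 + 12 = 30
lb1 -> cache2 -> web1 -> lb2 -> db1: 15 + 3 + 11 + 3 = 32
The minimum is 26 ms.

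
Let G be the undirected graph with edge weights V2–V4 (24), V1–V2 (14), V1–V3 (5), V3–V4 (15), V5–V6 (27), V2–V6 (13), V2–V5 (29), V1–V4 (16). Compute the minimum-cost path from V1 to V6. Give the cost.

Some routes from V1 to V6:
V1 - V4 - V2 - V6: 16 + 24 + 13 = 53
V1 - V3 - V4 - V2 - V6: 5 + 15 + 24 + 13 = 57
V1 - V2 - V6: 14 + 13 = 27
V1 - V2 - V5 - V6: 14 + 29 + 27 = 70
Best route has total 27.

27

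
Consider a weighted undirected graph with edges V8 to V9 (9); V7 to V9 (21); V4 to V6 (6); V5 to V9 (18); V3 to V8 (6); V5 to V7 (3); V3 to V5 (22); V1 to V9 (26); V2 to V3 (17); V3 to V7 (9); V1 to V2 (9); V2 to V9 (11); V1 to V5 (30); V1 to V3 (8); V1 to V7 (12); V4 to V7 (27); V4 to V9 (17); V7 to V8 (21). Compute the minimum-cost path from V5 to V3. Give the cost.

12

Checking several routes:
V5-V7-V3: 3 + 9 = 12
V5-V7-V8-V3: 3 + 21 + 6 = 30
V5-V3: 22
V5-V7-V1-V3: 3 + 12 + 8 = 23
Shortest: 12.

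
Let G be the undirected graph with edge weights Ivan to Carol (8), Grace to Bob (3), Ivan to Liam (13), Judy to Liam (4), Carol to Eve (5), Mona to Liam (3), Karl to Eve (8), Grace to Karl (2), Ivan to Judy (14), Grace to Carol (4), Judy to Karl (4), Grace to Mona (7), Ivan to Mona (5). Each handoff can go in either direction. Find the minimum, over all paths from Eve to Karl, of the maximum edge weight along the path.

Comparing a few candidate routes:
Eve→Karl: max(8) = 8
Eve→Carol→Ivan→Mona→Grace→Karl: max(5, 8, 5, 7, 2) = 8
Eve→Carol→Grace→Karl: max(5, 4, 2) = 5
Eve→Carol→Ivan→Mona→Liam→Judy→Karl: max(5, 8, 5, 3, 4, 4) = 8
Eve→Carol→Grace→Mona→Liam→Judy→Karl: max(5, 4, 7, 3, 4, 4) = 7
Eve→Carol→Ivan→Liam→Mona→Grace→Karl: max(5, 8, 13, 3, 7, 2) = 13
Smallest bottleneck: 5.

5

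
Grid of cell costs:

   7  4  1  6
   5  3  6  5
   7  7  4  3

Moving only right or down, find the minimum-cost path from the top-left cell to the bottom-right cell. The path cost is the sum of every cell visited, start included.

25

One optimal route is (0,0)→(0,1)→(0,2)→(1,2)→(2,2)→(2,3).
Its cost is 7 + 4 + 1 + 6 + 4 + 3 = 25.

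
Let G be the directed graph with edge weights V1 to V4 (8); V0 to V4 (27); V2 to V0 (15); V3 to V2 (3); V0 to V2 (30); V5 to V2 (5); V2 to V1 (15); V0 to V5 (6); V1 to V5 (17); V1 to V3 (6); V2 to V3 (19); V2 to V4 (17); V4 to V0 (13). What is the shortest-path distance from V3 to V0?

Paths from V3 to V0:
V3 - V2 - V1 - V4 - V0: 3 + 15 + 8 + 13 = 39
V3 - V2 - V4 - V0: 3 + 17 + 13 = 33
V3 - V2 - V0: 3 + 15 = 18
Best route has total 18.

18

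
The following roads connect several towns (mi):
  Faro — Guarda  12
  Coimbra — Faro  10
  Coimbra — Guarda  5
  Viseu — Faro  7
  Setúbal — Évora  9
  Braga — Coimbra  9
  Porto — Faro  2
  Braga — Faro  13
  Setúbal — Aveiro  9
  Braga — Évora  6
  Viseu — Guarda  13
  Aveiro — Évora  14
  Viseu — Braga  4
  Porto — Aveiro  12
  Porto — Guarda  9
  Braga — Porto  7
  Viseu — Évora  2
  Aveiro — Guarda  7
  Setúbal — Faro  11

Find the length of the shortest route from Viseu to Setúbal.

11

Comparing a few candidate routes:
Viseu - Braga - Porto - Faro - Setúbal: 4 + 7 + 2 + 11 = 24
Viseu - Évora - Setúbal: 2 + 9 = 11
Viseu - Braga - Évora - Setúbal: 4 + 6 + 9 = 19
Viseu - Faro - Setúbal: 7 + 11 = 18
Shortest: 11 mi.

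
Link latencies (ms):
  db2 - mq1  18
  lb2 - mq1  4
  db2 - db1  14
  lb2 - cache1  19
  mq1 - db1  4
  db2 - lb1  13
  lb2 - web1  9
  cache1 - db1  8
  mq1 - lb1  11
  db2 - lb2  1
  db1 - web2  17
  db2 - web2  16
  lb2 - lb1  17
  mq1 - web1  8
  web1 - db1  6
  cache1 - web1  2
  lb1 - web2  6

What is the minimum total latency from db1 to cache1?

8

Checking several routes:
db1 - web1 - cache1: 6 + 2 = 8
db1 - mq1 - web1 - cache1: 4 + 8 + 2 = 14
db1 - cache1: 8
Shortest: 8 ms.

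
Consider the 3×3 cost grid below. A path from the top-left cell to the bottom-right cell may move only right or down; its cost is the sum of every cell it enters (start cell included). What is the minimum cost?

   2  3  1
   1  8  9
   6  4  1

Path [0,0] [1,0] [2,0] [2,1] [2,2]: 2 + 1 + 6 + 4 + 1 = 14.
(Top row then right column would cost 16.)

14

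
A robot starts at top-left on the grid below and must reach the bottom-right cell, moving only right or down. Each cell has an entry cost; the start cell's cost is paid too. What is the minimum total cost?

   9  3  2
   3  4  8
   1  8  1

22

Best path: r0c0 r1c0 r2c0 r2c1 r2c2
Cost: 9 + 3 + 1 + 8 + 1 = 22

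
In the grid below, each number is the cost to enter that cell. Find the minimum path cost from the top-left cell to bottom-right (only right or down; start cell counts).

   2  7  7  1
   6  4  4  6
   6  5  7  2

One optimal route is [0,0]→[1,0]→[1,1]→[1,2]→[1,3]→[2,3].
Its cost is 2 + 6 + 4 + 4 + 6 + 2 = 24.
For comparison, the top-then-right route costs 25.

24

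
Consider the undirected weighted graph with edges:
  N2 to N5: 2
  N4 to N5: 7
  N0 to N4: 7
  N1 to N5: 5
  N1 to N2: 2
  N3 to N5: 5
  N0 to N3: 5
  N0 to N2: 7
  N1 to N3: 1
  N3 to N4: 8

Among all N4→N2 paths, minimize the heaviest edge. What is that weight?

Some routes from N4 to N2:
N4 - N0 - N3 - N1 - N2: max(7, 5, 1, 2) = 7
N4 - N0 - N3 - N1 - N5 - N2: max(7, 5, 1, 5, 2) = 7
N4 - N0 - N2: max(7, 7) = 7
N4 - N0 - N3 - N5 - N1 - N2: max(7, 5, 5, 5, 2) = 7
N4 - N0 - N3 - N5 - N2: max(7, 5, 5, 2) = 7
N4 - N5 - N1 - N3 - N0 - N2: max(7, 5, 1, 5, 7) = 7
Best route has worst link 7.

7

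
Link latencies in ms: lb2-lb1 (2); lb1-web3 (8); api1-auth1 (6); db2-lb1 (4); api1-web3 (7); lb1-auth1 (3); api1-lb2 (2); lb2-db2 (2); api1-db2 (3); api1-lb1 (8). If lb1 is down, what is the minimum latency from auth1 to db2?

9

Paths from auth1 to db2 avoiding lb1:
auth1-api1-db2: 6 + 3 = 9
auth1-api1-lb2-db2: 6 + 2 + 2 = 10
Best route has total 9 ms.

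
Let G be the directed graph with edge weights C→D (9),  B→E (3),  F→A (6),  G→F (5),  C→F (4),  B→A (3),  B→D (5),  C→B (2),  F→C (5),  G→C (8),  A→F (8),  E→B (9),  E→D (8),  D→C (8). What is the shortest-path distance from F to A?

Routes from F to A:
F-A: 6
F-C-B-A: 5 + 2 + 3 = 10
Shortest: 6.

6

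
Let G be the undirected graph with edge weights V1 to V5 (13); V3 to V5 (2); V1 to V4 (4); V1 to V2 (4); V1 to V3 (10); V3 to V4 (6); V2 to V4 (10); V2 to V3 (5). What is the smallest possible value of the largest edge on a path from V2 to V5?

5

Comparing a few candidate routes:
V2 -> V1 -> V4 -> V3 -> V5: max(4, 4, 6, 2) = 6
V2 -> V3 -> V5: max(5, 2) = 5
V2 -> V1 -> V3 -> V5: max(4, 10, 2) = 10
Smallest bottleneck: 5.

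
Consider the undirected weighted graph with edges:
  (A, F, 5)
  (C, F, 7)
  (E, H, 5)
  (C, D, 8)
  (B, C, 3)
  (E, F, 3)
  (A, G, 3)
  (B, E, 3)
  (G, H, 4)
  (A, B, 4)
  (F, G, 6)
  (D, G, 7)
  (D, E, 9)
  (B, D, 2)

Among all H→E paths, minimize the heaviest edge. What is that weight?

Comparing a few candidate routes:
H → G → F → A → B → E: max(4, 6, 5, 4, 3) = 6
H → G → A → F → E: max(4, 3, 5, 3) = 5
H → G → F → C → B → E: max(4, 6, 7, 3, 3) = 7
H → G → A → B → E: max(4, 3, 4, 3) = 4
H → G → F → E: max(4, 6, 3) = 6
H → E: max(5) = 5
The minimum achievable maximum is 4.

4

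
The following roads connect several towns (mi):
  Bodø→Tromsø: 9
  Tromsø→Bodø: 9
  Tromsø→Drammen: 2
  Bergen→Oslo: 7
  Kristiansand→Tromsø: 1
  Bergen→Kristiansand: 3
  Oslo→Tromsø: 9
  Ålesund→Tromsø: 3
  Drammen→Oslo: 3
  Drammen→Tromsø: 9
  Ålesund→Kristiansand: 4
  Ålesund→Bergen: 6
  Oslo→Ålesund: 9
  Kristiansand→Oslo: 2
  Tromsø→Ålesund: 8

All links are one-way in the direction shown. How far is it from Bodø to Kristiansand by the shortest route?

21

Checking several routes:
Bodø-Tromsø-Ålesund-Kristiansand: 9 + 8 + 4 = 21
Bodø-Tromsø-Ålesund-Bergen-Kristiansand: 9 + 8 + 6 + 3 = 26
Bodø-Tromsø-Drammen-Oslo-Ålesund-Kristiansand: 9 + 2 + 3 + 9 + 4 = 27
The minimum is 21 mi.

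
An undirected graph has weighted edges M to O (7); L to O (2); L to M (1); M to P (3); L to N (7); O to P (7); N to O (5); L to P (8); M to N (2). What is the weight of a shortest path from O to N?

A few of the O→N routes:
O→L→M→N: 2 + 1 + 2 = 5
O→N: 5
O→L→N: 2 + 7 = 9
Shortest: 5.

5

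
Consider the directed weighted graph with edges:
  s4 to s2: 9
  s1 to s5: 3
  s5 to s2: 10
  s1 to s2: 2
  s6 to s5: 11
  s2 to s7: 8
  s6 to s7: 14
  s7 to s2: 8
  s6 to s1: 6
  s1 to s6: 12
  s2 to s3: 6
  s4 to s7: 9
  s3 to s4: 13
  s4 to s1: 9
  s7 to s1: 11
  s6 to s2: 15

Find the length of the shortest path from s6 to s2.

8

Comparing a few candidate routes:
s6 → s2: 15
s6 → s7 → s2: 14 + 8 = 22
s6 → s1 → s5 → s2: 6 + 3 + 10 = 19
s6 → s5 → s2: 11 + 10 = 21
s6 → s7 → s1 → s2: 14 + 11 + 2 = 27
s6 → s1 → s2: 6 + 2 = 8
Best route has total 8.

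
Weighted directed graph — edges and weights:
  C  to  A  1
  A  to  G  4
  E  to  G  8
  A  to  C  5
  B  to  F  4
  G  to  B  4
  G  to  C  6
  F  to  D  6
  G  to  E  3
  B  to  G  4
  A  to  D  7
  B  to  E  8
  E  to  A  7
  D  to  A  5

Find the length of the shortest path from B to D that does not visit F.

Routes from B to D avoiding F:
B-G-C-A-D: 4 + 6 + 1 + 7 = 18
B-G-E-A-D: 4 + 3 + 7 + 7 = 21
B-E-G-C-A-D: 8 + 8 + 6 + 1 + 7 = 30
B-E-A-D: 8 + 7 + 7 = 22
The minimum is 18.

18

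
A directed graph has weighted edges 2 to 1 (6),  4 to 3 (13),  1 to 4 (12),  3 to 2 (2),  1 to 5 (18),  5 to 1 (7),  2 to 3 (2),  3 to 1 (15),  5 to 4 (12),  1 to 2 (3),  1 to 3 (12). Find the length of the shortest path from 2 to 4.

Comparing a few candidate routes:
2 -> 3 -> 1 -> 4: 2 + 15 + 12 = 29
2 -> 1 -> 4: 6 + 12 = 18
2 -> 1 -> 5 -> 4: 6 + 18 + 12 = 36
Shortest: 18.

18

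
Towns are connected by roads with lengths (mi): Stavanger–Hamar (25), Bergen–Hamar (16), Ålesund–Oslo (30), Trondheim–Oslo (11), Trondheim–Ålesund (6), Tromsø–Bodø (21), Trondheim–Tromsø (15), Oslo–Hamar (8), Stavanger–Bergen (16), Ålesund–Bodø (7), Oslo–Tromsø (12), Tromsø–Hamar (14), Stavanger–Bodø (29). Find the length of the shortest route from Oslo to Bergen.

24

Comparing a few candidate routes:
Oslo → Hamar → Bergen: 8 + 16 = 24
Oslo → Hamar → Stavanger → Bergen: 8 + 25 + 16 = 49
Oslo → Tromsø → Hamar → Bergen: 12 + 14 + 16 = 42
Shortest: 24 mi.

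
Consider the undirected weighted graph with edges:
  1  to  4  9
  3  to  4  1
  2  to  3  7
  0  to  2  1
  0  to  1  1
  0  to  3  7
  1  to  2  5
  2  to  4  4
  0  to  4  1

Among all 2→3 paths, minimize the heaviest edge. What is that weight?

Some routes from 2 to 3:
2→1→0→4→3: max(5, 1, 1, 1) = 5
2→0→4→3: max(1, 1, 1) = 1
2→4→3: max(4, 1) = 4
2→3: max(7) = 7
Best route has worst link 1.

1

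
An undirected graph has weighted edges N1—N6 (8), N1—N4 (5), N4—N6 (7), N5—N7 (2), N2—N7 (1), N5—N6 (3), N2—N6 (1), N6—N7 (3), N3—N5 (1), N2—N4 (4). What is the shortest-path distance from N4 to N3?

Checking several routes:
N4 → N2 → N7 → N5 → N3: 4 + 1 + 2 + 1 = 8
N4 → N2 → N6 → N7 → N5 → N3: 4 + 1 + 3 + 2 + 1 = 11
N4 → N2 → N6 → N5 → N3: 4 + 1 + 3 + 1 = 9
Best route has total 8.

8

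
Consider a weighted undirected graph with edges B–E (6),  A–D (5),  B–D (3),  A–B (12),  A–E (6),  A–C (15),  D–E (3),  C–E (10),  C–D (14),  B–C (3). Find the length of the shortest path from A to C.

Comparing a few candidate routes:
A -> D -> B -> C: 5 + 3 + 3 = 11
A -> E -> B -> C: 6 + 6 + 3 = 15
A -> B -> C: 12 + 3 = 15
A -> E -> D -> B -> C: 6 + 3 + 3 + 3 = 15
Shortest: 11.

11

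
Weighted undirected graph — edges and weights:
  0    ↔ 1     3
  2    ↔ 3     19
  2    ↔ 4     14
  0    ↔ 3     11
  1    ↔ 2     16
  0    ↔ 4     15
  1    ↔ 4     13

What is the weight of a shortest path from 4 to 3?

26

Checking several routes:
4 - 2 - 1 - 0 - 3: 14 + 16 + 3 + 11 = 44
4 - 2 - 3: 14 + 19 = 33
4 - 1 - 0 - 3: 13 + 3 + 11 = 27
4 - 0 - 3: 15 + 11 = 26
4 - 1 - 2 - 3: 13 + 16 + 19 = 48
Shortest: 26.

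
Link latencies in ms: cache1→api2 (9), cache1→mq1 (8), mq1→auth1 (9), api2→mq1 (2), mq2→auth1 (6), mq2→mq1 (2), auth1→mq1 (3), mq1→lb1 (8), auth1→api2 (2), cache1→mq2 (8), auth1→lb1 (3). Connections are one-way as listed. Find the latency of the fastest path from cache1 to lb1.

16

Checking several routes:
cache1 -> mq2 -> auth1 -> lb1: 8 + 6 + 3 = 17
cache1 -> api2 -> mq1 -> lb1: 9 + 2 + 8 = 19
cache1 -> mq1 -> auth1 -> lb1: 8 + 9 + 3 = 20
cache1 -> mq1 -> lb1: 8 + 8 = 16
cache1 -> mq2 -> mq1 -> lb1: 8 + 2 + 8 = 18
Best route has total 16 ms.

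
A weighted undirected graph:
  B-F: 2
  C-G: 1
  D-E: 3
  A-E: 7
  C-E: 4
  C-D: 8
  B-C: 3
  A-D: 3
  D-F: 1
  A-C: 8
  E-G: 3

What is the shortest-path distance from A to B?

Some routes from A to B:
A - C - B: 8 + 3 = 11
A - D - E - G - C - B: 3 + 3 + 3 + 1 + 3 = 13
A - D - F - B: 3 + 1 + 2 = 6
A - E - D - F - B: 7 + 3 + 1 + 2 = 13
Shortest: 6.

6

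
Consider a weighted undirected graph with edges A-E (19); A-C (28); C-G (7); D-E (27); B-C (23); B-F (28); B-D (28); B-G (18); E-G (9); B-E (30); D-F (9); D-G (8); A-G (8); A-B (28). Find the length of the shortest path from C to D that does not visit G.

51

Some routes from C to D avoiding G:
C→B→F→D: 23 + 28 + 9 = 60
C→B→E→D: 23 + 30 + 27 = 80
C→B→D: 23 + 28 = 51
C→A→E→D: 28 + 19 + 27 = 74
C→A→B→D: 28 + 28 + 28 = 84
Best route has total 51.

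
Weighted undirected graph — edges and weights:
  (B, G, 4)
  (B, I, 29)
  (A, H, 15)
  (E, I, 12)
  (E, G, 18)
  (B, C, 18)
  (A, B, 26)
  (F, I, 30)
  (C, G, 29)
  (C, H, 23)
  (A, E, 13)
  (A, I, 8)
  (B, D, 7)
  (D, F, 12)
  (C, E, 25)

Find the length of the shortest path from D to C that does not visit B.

79

Checking several routes:
D→F→I→A→E→C: 12 + 30 + 8 + 13 + 25 = 88
D→F→I→E→C: 12 + 30 + 12 + 25 = 79
D→F→I→A→H→C: 12 + 30 + 8 + 15 + 23 = 88
Shortest: 79.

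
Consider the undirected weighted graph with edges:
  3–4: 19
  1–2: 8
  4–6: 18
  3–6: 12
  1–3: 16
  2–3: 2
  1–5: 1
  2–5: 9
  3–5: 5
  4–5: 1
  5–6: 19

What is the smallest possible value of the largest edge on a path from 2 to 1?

Comparing a few candidate routes:
2 -> 1: max(8) = 8
2 -> 5 -> 3 -> 1: max(9, 5, 16) = 16
2 -> 3 -> 5 -> 1: max(2, 5, 1) = 5
2 -> 5 -> 1: max(9, 1) = 9
2 -> 3 -> 1: max(2, 16) = 16
The minimum achievable maximum is 5.

5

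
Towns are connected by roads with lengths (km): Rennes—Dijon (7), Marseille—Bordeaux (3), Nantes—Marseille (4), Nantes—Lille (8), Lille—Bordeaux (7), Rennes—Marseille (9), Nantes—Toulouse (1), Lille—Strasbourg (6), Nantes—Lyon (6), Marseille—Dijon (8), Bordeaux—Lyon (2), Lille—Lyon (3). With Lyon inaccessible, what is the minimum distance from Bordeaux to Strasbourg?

13

Routes from Bordeaux to Strasbourg avoiding Lyon:
Bordeaux - Marseille - Nantes - Lille - Strasbourg: 3 + 4 + 8 + 6 = 21
Bordeaux - Lille - Strasbourg: 7 + 6 = 13
Best route has total 13 km.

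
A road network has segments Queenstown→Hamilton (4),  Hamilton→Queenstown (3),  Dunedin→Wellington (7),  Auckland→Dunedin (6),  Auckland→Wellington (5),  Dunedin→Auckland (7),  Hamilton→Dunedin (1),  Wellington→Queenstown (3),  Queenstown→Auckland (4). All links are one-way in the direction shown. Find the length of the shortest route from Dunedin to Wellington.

Candidate routes:
Dunedin - Auckland - Wellington: 7 + 5 = 12
Dunedin - Wellington: 7
The minimum is 7 km.

7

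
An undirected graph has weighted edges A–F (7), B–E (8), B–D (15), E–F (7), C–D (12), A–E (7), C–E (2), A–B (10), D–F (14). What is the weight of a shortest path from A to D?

21

A few of the A→D routes:
A -> E -> C -> D: 7 + 2 + 12 = 21
A -> F -> E -> C -> D: 7 + 7 + 2 + 12 = 28
A -> F -> D: 7 + 14 = 21
A -> B -> D: 10 + 15 = 25
Best route has total 21.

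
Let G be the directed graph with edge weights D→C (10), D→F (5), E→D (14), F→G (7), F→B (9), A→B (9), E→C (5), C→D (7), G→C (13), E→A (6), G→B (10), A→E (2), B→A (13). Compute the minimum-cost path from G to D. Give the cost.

Paths from G to D:
G -> B -> A -> E -> D: 10 + 13 + 2 + 14 = 39
G -> C -> D: 13 + 7 = 20
G -> B -> A -> E -> C -> D: 10 + 13 + 2 + 5 + 7 = 37
The minimum is 20.

20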